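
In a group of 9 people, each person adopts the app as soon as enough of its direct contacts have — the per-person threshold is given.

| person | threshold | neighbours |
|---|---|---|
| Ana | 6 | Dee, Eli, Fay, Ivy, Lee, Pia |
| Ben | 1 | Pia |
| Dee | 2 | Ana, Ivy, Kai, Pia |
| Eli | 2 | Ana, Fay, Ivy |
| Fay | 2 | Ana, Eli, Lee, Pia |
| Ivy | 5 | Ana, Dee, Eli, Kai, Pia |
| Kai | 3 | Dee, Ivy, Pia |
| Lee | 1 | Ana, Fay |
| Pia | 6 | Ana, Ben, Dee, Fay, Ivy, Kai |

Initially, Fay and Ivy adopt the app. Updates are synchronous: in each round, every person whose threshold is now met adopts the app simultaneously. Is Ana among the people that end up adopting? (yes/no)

Round 1 — Fay, Ivy adopt the app (initial).
Round 2 — checking thresholds:
  Ana: 2 of 6 neighbours < 6, not yet.
  Dee: 1 of 4 neighbours < 2, not yet.
  Eli: 2 of 3 neighbours ≥ 2, adopts the app.
  Kai: 1 of 3 neighbours < 3, not yet.
  Lee: 1 of 2 neighbours ≥ 1, adopts the app.
  Pia: 2 of 6 neighbours < 6, not yet.
Round 3 — no new adoptions; cascade stops.

no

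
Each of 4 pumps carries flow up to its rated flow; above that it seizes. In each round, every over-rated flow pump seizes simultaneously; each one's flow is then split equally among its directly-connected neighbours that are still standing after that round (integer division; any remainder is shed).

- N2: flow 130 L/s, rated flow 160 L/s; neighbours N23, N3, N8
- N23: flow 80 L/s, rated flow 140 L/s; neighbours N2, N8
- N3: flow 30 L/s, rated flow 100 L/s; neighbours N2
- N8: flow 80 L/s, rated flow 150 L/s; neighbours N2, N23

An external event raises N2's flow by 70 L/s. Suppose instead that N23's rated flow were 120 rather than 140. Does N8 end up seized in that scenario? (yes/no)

yes

With N23's rated flow at 120:
Round 1 — N2 at 200 > 160. N2 seizes.
  N2 sheds 200 L/s to N23, N3, N8: 66 each (2 lost).
    N23: 80+66 = 146 > 120
    N3: 30+66 = 96 ≤ 100
    N8: 80+66 = 146 ≤ 150
Round 2 — N23 seizes.
  N23 sheds 146 L/s to N8: 146 each.
    N8: 146+146 = 292 > 150
Round 3 — N8 seizes.
  N8 sheds 292 L/s: no online neighbours, lost.
No further seizures.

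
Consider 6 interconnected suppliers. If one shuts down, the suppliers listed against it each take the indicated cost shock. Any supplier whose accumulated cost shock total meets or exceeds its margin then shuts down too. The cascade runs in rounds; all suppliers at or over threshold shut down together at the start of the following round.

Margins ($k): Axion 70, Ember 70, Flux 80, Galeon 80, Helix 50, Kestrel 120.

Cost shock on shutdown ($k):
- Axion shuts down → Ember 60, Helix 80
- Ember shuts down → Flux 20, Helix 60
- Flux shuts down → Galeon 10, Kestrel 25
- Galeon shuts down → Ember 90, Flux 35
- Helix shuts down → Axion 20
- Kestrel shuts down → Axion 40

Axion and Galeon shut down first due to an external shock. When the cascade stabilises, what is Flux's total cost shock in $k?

Round 1 — Axion, Galeon shut down (initial).
  Ember: +60+90 → 150 ≥ 70
  Flux: +35 → 35 < 80
  Helix: +80 → 80 ≥ 50
Round 2 — Ember, Helix shut down.
  Flux: +20 → 55 < 80
No further shutdowns.

55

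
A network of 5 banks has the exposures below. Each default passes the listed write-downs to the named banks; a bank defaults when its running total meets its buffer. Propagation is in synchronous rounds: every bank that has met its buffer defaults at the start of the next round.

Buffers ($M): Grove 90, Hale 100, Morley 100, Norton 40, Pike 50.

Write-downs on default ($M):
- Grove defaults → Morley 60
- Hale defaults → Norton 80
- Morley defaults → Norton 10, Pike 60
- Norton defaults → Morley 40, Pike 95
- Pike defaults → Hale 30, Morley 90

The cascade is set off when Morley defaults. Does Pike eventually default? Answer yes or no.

yes

Round 1 — Morley defaults (initial).
  Norton: +10 → 10 < 40
  Pike: +60 → 60 ≥ 50
Round 2 — Pike defaults.
  Hale: +30 → 30 < 100
No further defaults.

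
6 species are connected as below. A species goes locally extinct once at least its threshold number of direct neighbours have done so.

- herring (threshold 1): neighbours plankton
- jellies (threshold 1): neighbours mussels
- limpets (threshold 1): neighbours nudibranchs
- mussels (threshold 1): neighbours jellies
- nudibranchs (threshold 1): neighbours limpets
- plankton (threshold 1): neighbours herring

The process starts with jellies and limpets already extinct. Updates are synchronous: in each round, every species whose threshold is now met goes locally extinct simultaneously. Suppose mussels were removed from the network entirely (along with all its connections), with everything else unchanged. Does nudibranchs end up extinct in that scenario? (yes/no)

With mussels removed:
Round 1 — jellies, limpets go locally extinct (initial).
Round 2 — checking thresholds:
  nudibranchs: 1 of 1 neighbours ≥ 1, goes locally extinct.
Round 3 — no new extinctions; cascade stops.

yes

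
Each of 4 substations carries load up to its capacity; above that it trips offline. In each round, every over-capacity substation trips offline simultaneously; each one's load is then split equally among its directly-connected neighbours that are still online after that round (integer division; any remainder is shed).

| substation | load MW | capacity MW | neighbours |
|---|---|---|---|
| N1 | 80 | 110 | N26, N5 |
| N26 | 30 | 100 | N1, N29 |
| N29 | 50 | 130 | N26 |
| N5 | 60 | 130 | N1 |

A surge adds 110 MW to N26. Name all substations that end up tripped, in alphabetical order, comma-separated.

Round 1 — N26 at 140 > 100. N26 trips offline.
  N26 sheds 140 MW to N1, N29: 70 each.
    N1: 80+70 = 150 > 110
    N29: 50+70 = 120 ≤ 130
Round 2 — N1 trips offline.
  N1 sheds 150 MW to N5: 150 each.
    N5: 60+150 = 210 > 130
Round 3 — N5 trips offline.
  N5 sheds 210 MW: no online neighbours, lost.
No further trips.

N1, N26, N5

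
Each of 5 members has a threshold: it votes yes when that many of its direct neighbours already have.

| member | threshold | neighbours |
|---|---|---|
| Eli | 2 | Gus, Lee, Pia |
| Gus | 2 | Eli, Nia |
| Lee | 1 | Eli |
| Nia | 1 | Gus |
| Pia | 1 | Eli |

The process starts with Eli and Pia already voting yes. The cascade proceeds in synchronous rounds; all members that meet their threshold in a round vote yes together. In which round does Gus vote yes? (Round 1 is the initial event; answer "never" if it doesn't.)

Round 1 — Eli, Pia vote yes (initial).
Round 2 — checking thresholds:
  Gus: 1 of 2 neighbours < 2, below threshold.
  Lee: 1 of 1 neighbours ≥ 1, votes yes.
Round 3 — no new yes votes; cascade stops.

never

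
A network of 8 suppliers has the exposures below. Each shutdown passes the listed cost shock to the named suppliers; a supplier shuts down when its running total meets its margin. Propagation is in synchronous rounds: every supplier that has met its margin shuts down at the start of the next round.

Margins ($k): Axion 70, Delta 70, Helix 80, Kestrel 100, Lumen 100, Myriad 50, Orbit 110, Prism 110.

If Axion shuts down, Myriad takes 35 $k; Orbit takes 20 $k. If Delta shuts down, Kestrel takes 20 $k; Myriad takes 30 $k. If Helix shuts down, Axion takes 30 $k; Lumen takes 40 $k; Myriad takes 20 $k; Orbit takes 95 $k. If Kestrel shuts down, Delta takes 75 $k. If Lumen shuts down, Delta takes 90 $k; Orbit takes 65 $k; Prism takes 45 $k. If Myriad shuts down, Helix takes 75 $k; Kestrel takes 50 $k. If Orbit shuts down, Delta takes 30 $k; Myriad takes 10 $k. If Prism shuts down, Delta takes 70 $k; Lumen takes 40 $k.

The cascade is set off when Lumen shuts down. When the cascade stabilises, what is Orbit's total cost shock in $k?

65

Round 1 — Lumen shuts down (initial).
  Delta: +90 → 90 ≥ 70
  Orbit: +65 → 65 < 110
  Prism: +45 → 45 < 110
Round 2 — Delta shuts down.
  Kestrel: +20 → 20 < 100
  Myriad: +30 → 30 < 50
No further shutdowns.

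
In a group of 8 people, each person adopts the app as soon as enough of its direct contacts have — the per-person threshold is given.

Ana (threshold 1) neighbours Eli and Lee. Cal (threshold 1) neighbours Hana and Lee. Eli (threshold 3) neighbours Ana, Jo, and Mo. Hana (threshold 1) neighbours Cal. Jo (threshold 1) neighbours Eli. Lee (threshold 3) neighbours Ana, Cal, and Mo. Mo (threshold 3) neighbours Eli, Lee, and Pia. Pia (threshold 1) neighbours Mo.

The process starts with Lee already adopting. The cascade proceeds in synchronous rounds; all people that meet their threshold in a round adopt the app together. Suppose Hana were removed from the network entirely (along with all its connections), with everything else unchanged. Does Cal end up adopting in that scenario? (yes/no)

yes

With Hana removed:
Round 1 — Lee adopts the app (initial).
Round 2 — checking thresholds:
  Ana: 1 of 2 neighbours ≥ 1, adopts the app.
  Cal: 1 of 1 neighbours ≥ 1, adopts the app.
  Mo: 1 of 3 neighbours < 3, holds.
Round 3 — no new adoptions; cascade stops.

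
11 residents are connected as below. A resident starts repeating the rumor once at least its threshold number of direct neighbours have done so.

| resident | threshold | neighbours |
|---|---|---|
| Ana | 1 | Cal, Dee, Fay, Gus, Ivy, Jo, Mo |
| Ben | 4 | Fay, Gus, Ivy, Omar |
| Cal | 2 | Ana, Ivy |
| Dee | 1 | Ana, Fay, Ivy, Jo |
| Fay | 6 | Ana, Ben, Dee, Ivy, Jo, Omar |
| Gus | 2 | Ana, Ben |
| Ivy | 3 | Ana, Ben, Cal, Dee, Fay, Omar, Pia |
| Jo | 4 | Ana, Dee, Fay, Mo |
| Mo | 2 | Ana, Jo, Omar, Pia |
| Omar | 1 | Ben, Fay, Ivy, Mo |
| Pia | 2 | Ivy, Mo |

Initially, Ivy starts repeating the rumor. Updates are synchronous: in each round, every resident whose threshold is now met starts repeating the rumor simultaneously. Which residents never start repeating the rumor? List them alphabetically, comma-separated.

Ben, Fay, Gus, Jo

Round 1 — Ivy starts repeating the rumor (initial).
Round 2 — checking thresholds:
  Ana: 1 of 7 neighbours ≥ 1, starts repeating the rumor.
  Ben: 1 of 4 neighbours < 4, below threshold.
  Cal: 1 of 2 neighbours < 2, below threshold.
  Dee: 1 of 4 neighbours ≥ 1, starts repeating the rumor.
  Fay: 1 of 6 neighbours < 6, below threshold.
  Omar: 1 of 4 neighbours ≥ 1, starts repeating the rumor.
  Pia: 1 of 2 neighbours < 2, below threshold.
Round 3 — checking thresholds:
  Ben: 2 of 4 neighbours < 4, below threshold.
  Cal: 2 of 2 neighbours ≥ 2, starts repeating the rumor.
  Fay: 4 of 6 neighbours < 6, below threshold.
  Gus: 1 of 2 neighbours < 2, below threshold.
  Jo: 2 of 4 neighbours < 4, below threshold.
  Mo: 2 of 4 neighbours ≥ 2, starts repeating the rumor.
  Pia: 1 of 2 neighbours < 2, below threshold.
Round 4 — checking thresholds:
  Ben: 2 of 4 neighbours < 4, below threshold.
  Fay: 4 of 6 neighbours < 6, below threshold.
  Gus: 1 of 2 neighbours < 2, below threshold.
  Jo: 3 of 4 neighbours < 4, below threshold.
  Pia: 2 of 2 neighbours ≥ 2, starts repeating the rumor.
Round 5 — no new spreads; cascade stops.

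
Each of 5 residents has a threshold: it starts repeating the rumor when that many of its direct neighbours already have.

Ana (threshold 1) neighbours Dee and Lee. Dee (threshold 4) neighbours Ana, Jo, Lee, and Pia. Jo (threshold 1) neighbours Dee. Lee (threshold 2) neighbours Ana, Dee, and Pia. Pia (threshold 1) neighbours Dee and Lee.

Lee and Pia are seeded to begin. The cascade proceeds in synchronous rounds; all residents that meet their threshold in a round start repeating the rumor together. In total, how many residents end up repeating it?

Round 1 — Lee, Pia start repeating the rumor (initial).
Round 2 — checking thresholds:
  Ana: 1 of 2 neighbours ≥ 1, starts repeating the rumor.
  Dee: 2 of 4 neighbours < 4, below threshold.
Round 3 — no new spreads; cascade stops.

3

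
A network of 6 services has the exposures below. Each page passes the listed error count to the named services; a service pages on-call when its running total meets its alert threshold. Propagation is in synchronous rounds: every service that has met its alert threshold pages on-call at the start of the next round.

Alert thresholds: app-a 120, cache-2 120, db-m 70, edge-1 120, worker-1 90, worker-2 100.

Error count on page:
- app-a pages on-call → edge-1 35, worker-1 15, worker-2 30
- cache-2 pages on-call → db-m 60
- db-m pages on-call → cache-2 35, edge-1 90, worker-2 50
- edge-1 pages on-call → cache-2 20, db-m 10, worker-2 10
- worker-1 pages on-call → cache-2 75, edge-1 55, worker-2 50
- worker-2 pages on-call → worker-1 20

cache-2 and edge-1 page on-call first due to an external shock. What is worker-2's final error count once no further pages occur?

Round 1 — cache-2, edge-1 page on-call (initial).
  db-m: +60+10 → 70 ≥ 70
  worker-2: +10 → 10 < 100
Round 2 — db-m pages on-call.
  worker-2: +50 → 60 < 100
No further pages.

60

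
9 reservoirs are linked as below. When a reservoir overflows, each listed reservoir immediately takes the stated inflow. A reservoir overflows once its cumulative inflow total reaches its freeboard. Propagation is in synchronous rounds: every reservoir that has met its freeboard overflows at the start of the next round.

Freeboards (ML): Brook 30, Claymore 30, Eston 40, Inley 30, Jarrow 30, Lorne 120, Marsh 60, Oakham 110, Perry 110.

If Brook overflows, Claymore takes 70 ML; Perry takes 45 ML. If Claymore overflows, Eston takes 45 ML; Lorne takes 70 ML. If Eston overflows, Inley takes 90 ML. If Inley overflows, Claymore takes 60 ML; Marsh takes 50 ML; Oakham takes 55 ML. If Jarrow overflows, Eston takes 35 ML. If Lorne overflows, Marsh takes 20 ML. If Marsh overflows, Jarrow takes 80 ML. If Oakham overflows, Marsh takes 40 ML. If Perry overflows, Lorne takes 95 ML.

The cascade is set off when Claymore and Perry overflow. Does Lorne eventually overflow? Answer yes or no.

Round 1 — Claymore, Perry overflow (initial).
  Eston: +45 → 45 ≥ 40
  Lorne: +70+95 → 165 ≥ 120
Round 2 — Eston, Lorne overflow.
  Inley: +90 → 90 ≥ 30
  Marsh: +20 → 20 < 60
Round 3 — Inley overflows.
  Marsh: +50 → 70 ≥ 60
  Oakham: +55 → 55 < 110
Round 4 — Marsh overflows.
  Jarrow: +80 → 80 ≥ 30
Round 5 — Jarrow overflows.
No further overflows.

yes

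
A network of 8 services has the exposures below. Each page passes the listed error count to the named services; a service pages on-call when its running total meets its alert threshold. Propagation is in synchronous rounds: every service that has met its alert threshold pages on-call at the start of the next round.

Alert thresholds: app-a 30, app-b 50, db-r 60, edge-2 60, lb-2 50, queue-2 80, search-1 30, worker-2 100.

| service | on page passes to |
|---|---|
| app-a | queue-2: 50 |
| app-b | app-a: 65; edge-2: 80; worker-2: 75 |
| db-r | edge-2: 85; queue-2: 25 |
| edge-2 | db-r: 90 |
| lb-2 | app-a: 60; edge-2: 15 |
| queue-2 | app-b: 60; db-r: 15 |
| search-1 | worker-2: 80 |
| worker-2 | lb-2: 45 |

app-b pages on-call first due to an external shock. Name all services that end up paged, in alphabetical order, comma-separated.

app-a, app-b, db-r, edge-2

Round 1 — app-b pages on-call (initial).
  app-a: +65 → 65 ≥ 30
  edge-2: +80 → 80 ≥ 60
  worker-2: +75 → 75 < 100
Round 2 — app-a, edge-2 page on-call.
  db-r: +90 → 90 ≥ 60
  queue-2: +50 → 50 < 80
Round 3 — db-r pages on-call.
  queue-2: +25 → 75 < 80
No further pages.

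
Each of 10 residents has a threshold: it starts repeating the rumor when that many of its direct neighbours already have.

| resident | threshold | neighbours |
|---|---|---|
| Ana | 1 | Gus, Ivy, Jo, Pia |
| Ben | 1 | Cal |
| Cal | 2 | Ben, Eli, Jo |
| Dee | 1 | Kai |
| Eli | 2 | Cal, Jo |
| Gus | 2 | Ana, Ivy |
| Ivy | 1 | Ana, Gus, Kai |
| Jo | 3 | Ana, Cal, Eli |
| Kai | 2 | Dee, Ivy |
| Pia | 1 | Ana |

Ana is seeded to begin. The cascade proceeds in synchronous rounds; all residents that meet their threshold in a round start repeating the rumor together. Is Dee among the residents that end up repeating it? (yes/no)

Round 1 — Ana starts repeating the rumor (initial).
Round 2 — checking thresholds:
  Gus: 1 of 2 neighbours < 2, holds.
  Ivy: 1 of 3 neighbours ≥ 1, starts repeating the rumor.
  Jo: 1 of 3 neighbours < 3, holds.
  Pia: 1 of 1 neighbours ≥ 1, starts repeating the rumor.
Round 3 — checking thresholds:
  Gus: 2 of 2 neighbours ≥ 2, starts repeating the rumor.
  Jo: 1 of 3 neighbours < 3, holds.
  Kai: 1 of 2 neighbours < 2, holds.
Round 4 — no new spreads; cascade stops.

no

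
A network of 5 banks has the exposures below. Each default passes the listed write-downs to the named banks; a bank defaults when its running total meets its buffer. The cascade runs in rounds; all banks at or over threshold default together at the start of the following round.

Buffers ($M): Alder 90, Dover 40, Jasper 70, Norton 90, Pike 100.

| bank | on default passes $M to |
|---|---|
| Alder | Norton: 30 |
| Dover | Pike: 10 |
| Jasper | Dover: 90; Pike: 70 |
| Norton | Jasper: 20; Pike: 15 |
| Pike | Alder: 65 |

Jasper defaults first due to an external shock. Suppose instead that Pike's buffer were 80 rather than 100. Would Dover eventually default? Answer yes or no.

With Pike's buffer at 80:
Round 1 — Jasper defaults (initial).
  Dover: +90 → 90 ≥ 40
  Pike: +70 → 70 < 80
Round 2 — Dover defaults.
  Pike: +10 → 80 ≥ 80
Round 3 — Pike defaults.
  Alder: +65 → 65 < 90
No further defaults.

yes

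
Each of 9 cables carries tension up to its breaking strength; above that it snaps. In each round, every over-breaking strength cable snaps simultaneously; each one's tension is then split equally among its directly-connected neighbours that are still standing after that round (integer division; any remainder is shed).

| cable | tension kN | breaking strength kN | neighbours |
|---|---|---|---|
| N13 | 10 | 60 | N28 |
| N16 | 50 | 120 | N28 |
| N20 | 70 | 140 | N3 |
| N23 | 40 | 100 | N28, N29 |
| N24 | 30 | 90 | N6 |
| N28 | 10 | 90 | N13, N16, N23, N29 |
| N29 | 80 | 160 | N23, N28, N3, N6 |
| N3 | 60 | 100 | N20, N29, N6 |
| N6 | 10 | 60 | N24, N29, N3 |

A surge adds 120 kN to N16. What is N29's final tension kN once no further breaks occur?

Round 1 — N16 at 170 > 120. N16 snaps.
  N16 sheds 170 kN to N28: 170 each.
    N28: 10+170 = 180 > 90
Round 2 — N28 snaps.
  N28 sheds 180 kN to N13, N23, N29: 60 each.
    N13: 10+60 = 70 > 60
    N23: 40+60 = 100 ≤ 100
    N29: 80+60 = 140 ≤ 160
Round 3 — N13 snaps.
  N13 sheds 70 kN: no online neighbours, lost.
No further breaks.

140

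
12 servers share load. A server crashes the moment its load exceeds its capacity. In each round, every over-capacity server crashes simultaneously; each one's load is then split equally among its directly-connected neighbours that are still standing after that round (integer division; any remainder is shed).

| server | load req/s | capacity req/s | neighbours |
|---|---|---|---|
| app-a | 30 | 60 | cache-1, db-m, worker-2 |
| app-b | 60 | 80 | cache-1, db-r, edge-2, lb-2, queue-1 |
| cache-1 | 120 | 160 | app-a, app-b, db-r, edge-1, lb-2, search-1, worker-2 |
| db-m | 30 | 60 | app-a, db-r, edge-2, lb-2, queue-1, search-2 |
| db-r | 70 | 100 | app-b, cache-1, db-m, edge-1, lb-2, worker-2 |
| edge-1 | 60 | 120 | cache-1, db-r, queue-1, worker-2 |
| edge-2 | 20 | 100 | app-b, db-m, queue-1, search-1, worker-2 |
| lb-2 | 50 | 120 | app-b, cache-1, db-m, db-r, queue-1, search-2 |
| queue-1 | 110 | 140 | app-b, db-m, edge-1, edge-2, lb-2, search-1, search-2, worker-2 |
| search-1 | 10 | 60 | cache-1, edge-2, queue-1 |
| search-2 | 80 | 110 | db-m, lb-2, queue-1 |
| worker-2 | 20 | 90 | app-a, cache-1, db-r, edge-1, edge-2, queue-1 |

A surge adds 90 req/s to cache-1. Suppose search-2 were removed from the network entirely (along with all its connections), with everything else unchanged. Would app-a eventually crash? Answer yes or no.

With search-2 removed:
Round 1 — cache-1 at 210 > 160. cache-1 crashes.
  cache-1 sheds 210 req/s to app-a, app-b, db-r, edge-1, lb-2, search-1, worker-2: 30 each.
    app-a: 30+30 = 60 ≤ 60
    app-b: 60+30 = 90 > 80
    db-r: 70+30 = 100 ≤ 100
    edge-1: 60+30 = 90 ≤ 120
    lb-2: 50+30 = 80 ≤ 120
    search-1: 10+30 = 40 ≤ 60
    worker-2: 20+30 = 50 ≤ 90
Round 2 — app-b crashes.
  app-b sheds 90 req/s to db-r, edge-2, lb-2, queue-1: 22 each (2 lost).
    db-r: 100+22 = 122 > 100
    edge-2: 20+22 = 42 ≤ 100
    lb-2: 80+22 = 102 ≤ 120
    queue-1: 110+22 = 132 ≤ 140
Round 3 — db-r crashes.
  db-r sheds 122 req/s to db-m, edge-1, lb-2, worker-2: 30 each (2 lost).
    db-m: 30+30 = 60 ≤ 60
    edge-1: 90+30 = 120 ≤ 120
    lb-2: 102+30 = 132 > 120
    worker-2: 50+30 = 80 ≤ 90
Round 4 — lb-2 crashes.
  lb-2 sheds 132 req/s to db-m, queue-1: 66 each.
    db-m: 60+66 = 126 > 60
    queue-1: 132+66 = 198 > 140
Round 5 — db-m, queue-1 crash.
  db-m sheds 126 req/s to app-a, edge-2: 63 each.
    app-a: 60+63 = 123 > 60
    edge-2: 42+63 = 105 > 100
  queue-1 sheds 198 req/s to edge-1, edge-2, search-1, worker-2: 49 each (2 lost).
    edge-1: 120+49 = 169 > 120
    edge-2: 105+49 = 154 > 100
    search-1: 40+49 = 89 > 60
    worker-2: 80+49 = 129 > 90
Round 6 — app-a, edge-1, edge-2, search-1, worker-2 crash.
  app-a sheds 123 req/s: no online neighbours, lost.
  edge-1 sheds 169 req/s: no online neighbours, lost.
  edge-2 sheds 154 req/s: no online neighbours, lost.
  search-1 sheds 89 req/s: no online neighbours, lost.
  worker-2 sheds 129 req/s: no online neighbours, lost.
No further crashes.

yes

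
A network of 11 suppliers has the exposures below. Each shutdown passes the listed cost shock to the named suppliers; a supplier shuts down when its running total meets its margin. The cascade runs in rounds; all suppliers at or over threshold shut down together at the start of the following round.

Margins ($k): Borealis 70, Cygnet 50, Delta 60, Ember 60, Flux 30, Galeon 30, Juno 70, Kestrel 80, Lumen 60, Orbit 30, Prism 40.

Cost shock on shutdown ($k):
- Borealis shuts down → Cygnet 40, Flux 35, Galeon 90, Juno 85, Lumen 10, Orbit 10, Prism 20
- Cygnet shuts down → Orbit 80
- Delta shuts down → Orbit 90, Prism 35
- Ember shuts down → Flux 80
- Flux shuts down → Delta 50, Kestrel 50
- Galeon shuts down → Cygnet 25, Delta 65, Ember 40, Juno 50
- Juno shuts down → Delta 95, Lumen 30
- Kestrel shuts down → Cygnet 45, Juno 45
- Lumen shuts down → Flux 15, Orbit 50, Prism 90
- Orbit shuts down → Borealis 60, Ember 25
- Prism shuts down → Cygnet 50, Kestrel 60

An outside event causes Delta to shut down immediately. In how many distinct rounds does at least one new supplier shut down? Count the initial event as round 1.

2

Round 1 — Delta shuts down (initial).
  Orbit: +90 → 90 ≥ 30
  Prism: +35 → 35 < 40
Round 2 — Orbit shuts down.
  Borealis: +60 → 60 < 70
  Ember: +25 → 25 < 60
No further shutdowns.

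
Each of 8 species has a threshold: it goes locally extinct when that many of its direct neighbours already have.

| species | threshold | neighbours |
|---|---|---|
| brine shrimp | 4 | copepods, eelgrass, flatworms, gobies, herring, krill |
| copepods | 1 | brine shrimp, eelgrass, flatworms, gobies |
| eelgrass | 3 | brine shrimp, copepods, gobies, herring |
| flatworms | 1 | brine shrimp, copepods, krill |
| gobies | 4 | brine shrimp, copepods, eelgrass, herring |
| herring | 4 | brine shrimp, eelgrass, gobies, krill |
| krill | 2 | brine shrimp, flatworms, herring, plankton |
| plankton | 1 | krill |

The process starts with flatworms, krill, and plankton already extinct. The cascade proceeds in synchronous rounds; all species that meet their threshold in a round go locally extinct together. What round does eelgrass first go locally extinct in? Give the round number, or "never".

never

Round 1 — flatworms, krill, plankton go locally extinct (initial).
Round 2 — checking thresholds:
  brine shrimp: 2 of 6 neighbours < 4, not yet.
  copepods: 1 of 4 neighbours ≥ 1, goes locally extinct.
  herring: 1 of 4 neighbours < 4, not yet.
Round 3 — no new extinctions; cascade stops.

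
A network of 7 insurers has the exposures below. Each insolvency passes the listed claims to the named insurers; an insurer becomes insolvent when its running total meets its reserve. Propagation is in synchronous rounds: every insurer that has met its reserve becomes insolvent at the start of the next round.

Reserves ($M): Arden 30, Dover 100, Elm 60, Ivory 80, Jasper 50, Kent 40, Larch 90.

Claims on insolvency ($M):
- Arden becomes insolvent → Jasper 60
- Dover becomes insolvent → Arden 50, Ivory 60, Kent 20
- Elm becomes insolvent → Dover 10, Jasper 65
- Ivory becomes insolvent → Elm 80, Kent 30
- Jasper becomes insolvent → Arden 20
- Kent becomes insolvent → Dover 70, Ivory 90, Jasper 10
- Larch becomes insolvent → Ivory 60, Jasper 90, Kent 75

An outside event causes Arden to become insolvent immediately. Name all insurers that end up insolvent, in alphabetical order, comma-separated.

Arden, Jasper

Round 1 — Arden becomes insolvent (initial).
  Jasper: +60 → 60 ≥ 50
Round 2 — Jasper becomes insolvent.
No further insolvencies.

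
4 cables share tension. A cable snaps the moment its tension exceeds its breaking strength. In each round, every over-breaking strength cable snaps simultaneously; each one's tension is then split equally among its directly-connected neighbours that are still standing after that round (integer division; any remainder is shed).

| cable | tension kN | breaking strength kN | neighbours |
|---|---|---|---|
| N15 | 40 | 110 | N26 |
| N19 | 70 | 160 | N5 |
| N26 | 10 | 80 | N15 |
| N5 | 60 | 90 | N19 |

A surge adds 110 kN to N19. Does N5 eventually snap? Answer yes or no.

Round 1 — N19 at 180 > 160. N19 snaps.
  N19 sheds 180 kN to N5: 180 each.
    N5: 60+180 = 240 > 90
Round 2 — N5 snaps.
  N5 sheds 240 kN: no online neighbours, lost.
No further breaks.

yes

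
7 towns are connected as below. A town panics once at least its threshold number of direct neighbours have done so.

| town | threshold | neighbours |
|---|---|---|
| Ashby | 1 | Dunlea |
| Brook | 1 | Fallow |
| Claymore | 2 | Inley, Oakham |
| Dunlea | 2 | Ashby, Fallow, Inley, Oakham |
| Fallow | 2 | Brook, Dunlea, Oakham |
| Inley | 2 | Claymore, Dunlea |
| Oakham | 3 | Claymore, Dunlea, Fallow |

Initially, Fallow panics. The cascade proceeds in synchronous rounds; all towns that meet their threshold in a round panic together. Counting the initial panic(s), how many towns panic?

Round 1 — Fallow panics (initial).
Round 2 — checking thresholds:
  Brook: 1 of 1 neighbours ≥ 1, panics.
  Dunlea: 1 of 4 neighbours < 2, holds.
  Oakham: 1 of 3 neighbours < 3, holds.
Round 3 — no new panics; cascade stops.

2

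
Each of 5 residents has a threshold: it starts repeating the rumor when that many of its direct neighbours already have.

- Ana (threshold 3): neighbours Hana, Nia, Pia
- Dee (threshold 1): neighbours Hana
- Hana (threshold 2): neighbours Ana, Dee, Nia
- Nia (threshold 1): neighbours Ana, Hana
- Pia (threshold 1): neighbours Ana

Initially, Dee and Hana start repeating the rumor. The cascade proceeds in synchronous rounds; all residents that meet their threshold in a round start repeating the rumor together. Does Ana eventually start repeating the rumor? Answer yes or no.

Round 1 — Dee, Hana start repeating the rumor (initial).
Round 2 — checking thresholds:
  Ana: 1 of 3 neighbours < 3, not yet.
  Nia: 1 of 2 neighbours ≥ 1, starts repeating the rumor.
Round 3 — no new spreads; cascade stops.

no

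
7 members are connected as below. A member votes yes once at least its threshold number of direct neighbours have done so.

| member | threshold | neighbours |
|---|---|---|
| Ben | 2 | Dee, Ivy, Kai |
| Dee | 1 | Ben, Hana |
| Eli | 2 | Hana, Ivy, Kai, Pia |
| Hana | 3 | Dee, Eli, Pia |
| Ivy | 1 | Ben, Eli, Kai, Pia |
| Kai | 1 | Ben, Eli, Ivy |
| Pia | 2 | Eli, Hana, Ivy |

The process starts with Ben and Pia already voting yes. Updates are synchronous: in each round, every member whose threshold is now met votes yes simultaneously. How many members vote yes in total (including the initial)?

Round 1 — Ben, Pia vote yes (initial).
Round 2 — checking thresholds:
  Dee: 1 of 2 neighbours ≥ 1, votes yes.
  Eli: 1 of 4 neighbours < 2, holds.
  Hana: 1 of 3 neighbours < 3, holds.
  Ivy: 2 of 4 neighbours ≥ 1, votes yes.
  Kai: 1 of 3 neighbours ≥ 1, votes yes.
Round 3 — checking thresholds:
  Eli: 3 of 4 neighbours ≥ 2, votes yes.
  Hana: 2 of 3 neighbours < 3, holds.
Round 4 — checking thresholds:
  Hana: 3 of 3 neighbours ≥ 3, votes yes.
Round 5 — no new yes votes; cascade stops.

7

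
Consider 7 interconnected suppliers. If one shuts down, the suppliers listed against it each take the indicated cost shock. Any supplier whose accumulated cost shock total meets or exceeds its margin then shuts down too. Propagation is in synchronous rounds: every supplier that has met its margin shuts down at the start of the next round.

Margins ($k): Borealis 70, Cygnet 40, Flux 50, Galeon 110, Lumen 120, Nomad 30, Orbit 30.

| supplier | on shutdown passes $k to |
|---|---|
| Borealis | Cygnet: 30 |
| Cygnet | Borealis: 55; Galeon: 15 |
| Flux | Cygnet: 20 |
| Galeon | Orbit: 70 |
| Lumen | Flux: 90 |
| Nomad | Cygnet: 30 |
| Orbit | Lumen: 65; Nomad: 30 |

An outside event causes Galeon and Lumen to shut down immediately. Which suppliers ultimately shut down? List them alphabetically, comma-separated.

Round 1 — Galeon, Lumen shut down (initial).
  Flux: +90 → 90 ≥ 50
  Orbit: +70 → 70 ≥ 30
Round 2 — Flux, Orbit shut down.
  Cygnet: +20 → 20 < 40
  Nomad: +30 → 30 ≥ 30
Round 3 — Nomad shuts down.
  Cygnet: +30 → 50 ≥ 40
Round 4 — Cygnet shuts down.
  Borealis: +55 → 55 < 70
No further shutdowns.

Cygnet, Flux, Galeon, Lumen, Nomad, Orbit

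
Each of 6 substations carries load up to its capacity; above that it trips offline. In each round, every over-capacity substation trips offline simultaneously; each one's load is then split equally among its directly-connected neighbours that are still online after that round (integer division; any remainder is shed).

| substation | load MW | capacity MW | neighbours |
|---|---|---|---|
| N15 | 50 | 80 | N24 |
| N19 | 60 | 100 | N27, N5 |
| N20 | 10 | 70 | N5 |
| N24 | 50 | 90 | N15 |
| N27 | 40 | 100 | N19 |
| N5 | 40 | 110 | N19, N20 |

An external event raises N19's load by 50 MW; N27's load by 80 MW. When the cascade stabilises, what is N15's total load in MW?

50

Round 1 — N19 at 110 > 100; N27 at 120 > 100. N19, N27 trip offline.
  N19 sheds 110 MW to N5: 110 each.
    N5: 40+110 = 150 > 110
  N27 sheds 120 MW: no online neighbours, lost.
Round 2 — N5 trips offline.
  N5 sheds 150 MW to N20: 150 each.
    N20: 10+150 = 160 > 70
Round 3 — N20 trips offline.
  N20 sheds 160 MW: no online neighbours, lost.
No further trips.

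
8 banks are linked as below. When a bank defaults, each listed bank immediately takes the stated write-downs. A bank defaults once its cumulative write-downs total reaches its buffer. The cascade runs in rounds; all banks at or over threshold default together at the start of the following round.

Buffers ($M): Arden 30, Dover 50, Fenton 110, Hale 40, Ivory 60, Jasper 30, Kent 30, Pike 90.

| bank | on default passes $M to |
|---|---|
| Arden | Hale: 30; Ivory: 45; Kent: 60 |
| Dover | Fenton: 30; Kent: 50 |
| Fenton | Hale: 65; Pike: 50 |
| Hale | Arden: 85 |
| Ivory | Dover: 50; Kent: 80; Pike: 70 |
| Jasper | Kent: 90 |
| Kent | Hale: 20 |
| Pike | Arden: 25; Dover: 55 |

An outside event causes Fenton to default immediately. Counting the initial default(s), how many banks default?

4

Round 1 — Fenton defaults (initial).
  Hale: +65 → 65 ≥ 40
  Pike: +50 → 50 < 90
Round 2 — Hale defaults.
  Arden: +85 → 85 ≥ 30
Round 3 — Arden defaults.
  Ivory: +45 → 45 < 60
  Kent: +60 → 60 ≥ 30
Round 4 — Kent defaults.
No further defaults.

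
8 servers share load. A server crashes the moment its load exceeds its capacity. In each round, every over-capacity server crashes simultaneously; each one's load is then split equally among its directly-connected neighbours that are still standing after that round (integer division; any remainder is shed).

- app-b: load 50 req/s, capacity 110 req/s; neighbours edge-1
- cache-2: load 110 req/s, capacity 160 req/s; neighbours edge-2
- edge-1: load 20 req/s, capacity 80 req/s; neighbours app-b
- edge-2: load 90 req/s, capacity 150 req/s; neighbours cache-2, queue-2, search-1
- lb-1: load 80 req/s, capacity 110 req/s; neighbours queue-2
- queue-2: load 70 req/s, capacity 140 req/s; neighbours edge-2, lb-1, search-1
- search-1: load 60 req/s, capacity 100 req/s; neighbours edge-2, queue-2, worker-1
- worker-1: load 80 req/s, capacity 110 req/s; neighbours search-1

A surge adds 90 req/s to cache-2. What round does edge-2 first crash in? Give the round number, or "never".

2

Round 1 — cache-2 at 200 > 160. cache-2 crashes.
  cache-2 sheds 200 req/s to edge-2: 200 each.
    edge-2: 90+200 = 290 > 150
Round 2 — edge-2 crashes.
  edge-2 sheds 290 req/s to queue-2, search-1: 145 each.
    queue-2: 70+145 = 215 > 140
    search-1: 60+145 = 205 > 100
Round 3 — queue-2, search-1 crash.
  queue-2 sheds 215 req/s to lb-1: 215 each.
    lb-1: 80+215 = 295 > 110
  search-1 sheds 205 req/s to worker-1: 205 each.
    worker-1: 80+205 = 285 > 110
Round 4 — lb-1, worker-1 crash.
  lb-1 sheds 295 req/s: no online neighbours, lost.
  worker-1 sheds 285 req/s: no online neighbours, lost.
No further crashes.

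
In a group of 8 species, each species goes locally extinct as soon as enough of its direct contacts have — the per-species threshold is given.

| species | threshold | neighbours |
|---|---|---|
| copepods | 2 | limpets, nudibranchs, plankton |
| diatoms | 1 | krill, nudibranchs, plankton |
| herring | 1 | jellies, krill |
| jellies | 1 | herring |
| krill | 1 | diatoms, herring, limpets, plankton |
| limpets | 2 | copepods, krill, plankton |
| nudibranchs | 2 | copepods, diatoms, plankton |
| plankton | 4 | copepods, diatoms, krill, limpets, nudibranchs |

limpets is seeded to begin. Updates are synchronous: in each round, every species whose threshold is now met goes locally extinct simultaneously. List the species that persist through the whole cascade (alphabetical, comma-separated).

Round 1 — limpets goes locally extinct (initial).
Round 2 — checking thresholds:
  copepods: 1 of 3 neighbours < 2, below threshold.
  krill: 1 of 4 neighbours ≥ 1, goes locally extinct.
  plankton: 1 of 5 neighbours < 4, below threshold.
Round 3 — checking thresholds:
  copepods: 1 of 3 neighbours < 2, below threshold.
  diatoms: 1 of 3 neighbours ≥ 1, goes locally extinct.
  herring: 1 of 2 neighbours ≥ 1, goes locally extinct.
  plankton: 2 of 5 neighbours < 4, below threshold.
Round 4 — checking thresholds:
  copepods: 1 of 3 neighbours < 2, below threshold.
  jellies: 1 of 1 neighbours ≥ 1, goes locally extinct.
  nudibranchs: 1 of 3 neighbours < 2, below threshold.
  plankton: 3 of 5 neighbours < 4, below threshold.
Round 5 — no new extinctions; cascade stops.

copepods, nudibranchs, plankton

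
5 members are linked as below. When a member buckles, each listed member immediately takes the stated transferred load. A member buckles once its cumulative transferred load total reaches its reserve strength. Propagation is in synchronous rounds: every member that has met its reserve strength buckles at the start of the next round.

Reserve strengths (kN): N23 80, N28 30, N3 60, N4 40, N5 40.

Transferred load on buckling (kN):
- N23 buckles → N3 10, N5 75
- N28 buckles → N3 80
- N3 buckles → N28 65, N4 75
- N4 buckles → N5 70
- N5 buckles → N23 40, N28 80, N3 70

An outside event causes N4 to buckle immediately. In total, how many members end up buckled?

Round 1 — N4 buckles (initial).
  N5: +70 → 70 ≥ 40
Round 2 — N5 buckles.
  N23: +40 → 40 < 80
  N28: +80 → 80 ≥ 30
  N3: +70 → 70 ≥ 60
Round 3 — N28, N3 buckle.
No further bucklings.

4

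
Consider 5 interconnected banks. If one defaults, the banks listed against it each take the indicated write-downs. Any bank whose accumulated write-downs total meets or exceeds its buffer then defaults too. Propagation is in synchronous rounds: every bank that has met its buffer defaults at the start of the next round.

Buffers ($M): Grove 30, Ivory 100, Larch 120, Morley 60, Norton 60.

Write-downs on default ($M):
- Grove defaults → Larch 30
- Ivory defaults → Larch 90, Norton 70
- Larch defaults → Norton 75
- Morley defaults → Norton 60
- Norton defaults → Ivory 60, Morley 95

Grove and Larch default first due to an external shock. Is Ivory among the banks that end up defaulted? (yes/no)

no

Round 1 — Grove, Larch default (initial).
  Norton: +75 → 75 ≥ 60
Round 2 — Norton defaults.
  Ivory: +60 → 60 < 100
  Morley: +95 → 95 ≥ 60
Round 3 — Morley defaults.
No further defaults.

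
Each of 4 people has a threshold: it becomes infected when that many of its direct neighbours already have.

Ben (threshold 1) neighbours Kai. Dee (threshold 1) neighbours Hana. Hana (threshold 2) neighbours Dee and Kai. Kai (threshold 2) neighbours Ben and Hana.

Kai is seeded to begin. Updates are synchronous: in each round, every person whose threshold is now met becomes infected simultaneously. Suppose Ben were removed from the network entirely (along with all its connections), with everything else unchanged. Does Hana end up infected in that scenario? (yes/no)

With Ben removed:
Round 1 — Kai becomes infected (initial).
Round 2 — no new infections; cascade stops.

no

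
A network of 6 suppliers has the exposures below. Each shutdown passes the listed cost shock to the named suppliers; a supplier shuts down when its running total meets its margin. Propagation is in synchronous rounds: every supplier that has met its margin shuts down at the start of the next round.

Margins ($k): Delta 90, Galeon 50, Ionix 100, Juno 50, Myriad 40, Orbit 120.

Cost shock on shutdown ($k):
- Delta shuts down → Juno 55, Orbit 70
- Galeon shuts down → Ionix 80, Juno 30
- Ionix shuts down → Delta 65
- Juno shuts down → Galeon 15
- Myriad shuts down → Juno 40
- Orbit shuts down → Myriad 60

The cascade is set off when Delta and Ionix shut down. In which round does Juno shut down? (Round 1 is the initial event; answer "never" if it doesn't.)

Round 1 — Delta, Ionix shut down (initial).
  Juno: +55 → 55 ≥ 50
  Orbit: +70 → 70 < 120
Round 2 — Juno shuts down.
  Galeon: +15 → 15 < 50
No further shutdowns.

2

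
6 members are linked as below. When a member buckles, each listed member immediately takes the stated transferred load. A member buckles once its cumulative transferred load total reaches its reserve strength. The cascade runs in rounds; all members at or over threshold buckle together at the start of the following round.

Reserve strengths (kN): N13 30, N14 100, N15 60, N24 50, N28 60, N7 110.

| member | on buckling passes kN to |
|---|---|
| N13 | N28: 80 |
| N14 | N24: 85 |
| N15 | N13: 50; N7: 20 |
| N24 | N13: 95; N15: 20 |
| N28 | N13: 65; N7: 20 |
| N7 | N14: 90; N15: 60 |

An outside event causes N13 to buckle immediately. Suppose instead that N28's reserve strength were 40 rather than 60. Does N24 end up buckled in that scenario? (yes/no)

With N28's reserve strength at 40:
Round 1 — N13 buckles (initial).
  N28: +80 → 80 ≥ 40
Round 2 — N28 buckles.
  N7: +20 → 20 < 110
No further bucklings.

no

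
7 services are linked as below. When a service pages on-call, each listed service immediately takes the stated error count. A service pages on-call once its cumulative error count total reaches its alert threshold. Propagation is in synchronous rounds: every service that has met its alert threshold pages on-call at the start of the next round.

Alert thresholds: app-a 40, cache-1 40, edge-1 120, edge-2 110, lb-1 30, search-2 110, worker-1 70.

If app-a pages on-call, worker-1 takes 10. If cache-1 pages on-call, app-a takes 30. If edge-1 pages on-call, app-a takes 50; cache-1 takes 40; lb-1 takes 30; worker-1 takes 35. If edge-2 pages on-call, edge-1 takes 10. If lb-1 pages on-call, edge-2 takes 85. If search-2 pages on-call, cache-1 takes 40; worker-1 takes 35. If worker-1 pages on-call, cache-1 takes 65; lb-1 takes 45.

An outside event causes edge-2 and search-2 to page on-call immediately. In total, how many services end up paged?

Round 1 — edge-2, search-2 page on-call (initial).
  cache-1: +40 → 40 ≥ 40
  edge-1: +10 → 10 < 120
  worker-1: +35 → 35 < 70
Round 2 — cache-1 pages on-call.
  app-a: +30 → 30 < 40
No further pages.

3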